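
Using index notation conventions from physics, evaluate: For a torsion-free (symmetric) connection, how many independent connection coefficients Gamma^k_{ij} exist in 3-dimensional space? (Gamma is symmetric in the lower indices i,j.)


Christoffel symbols Gamma^k_{ij} are symmetric in i,j, so there are d * d(d+1)/2 independent symbols.
d = 3
d(d+1)/2 = 3 * 4 / 2 = 6
Total = 3 * 6 = 18

18


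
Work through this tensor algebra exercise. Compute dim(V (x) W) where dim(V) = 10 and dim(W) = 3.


The dimension of a tensor product is the product of dimensions.
dim(V) = 10, dim(W) = 3
dim(V (x) W) = 10 * 3 = 30

30


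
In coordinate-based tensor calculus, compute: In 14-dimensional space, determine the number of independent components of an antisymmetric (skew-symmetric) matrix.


An antisymmetric rank-2 tensor satisfies A_{ij} = -A_{ji}, so diagonal entries are zero.
The independent components are the upper-triangular entries: C(n, 2) = n(n-1)/2.
n = 14
C(14, 2) = 14 * 13 / 2 = 182 / 2 = 91

91


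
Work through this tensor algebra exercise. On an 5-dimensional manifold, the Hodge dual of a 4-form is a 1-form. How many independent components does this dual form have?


The Hodge dual of a p-form on an n-dimensional manifold is an (n-p)-form.
n = 5, p = 4, so dual degree = 5 - 4 = 1
The number of components is C(n, n-p) = C(5, 1) = 5

5


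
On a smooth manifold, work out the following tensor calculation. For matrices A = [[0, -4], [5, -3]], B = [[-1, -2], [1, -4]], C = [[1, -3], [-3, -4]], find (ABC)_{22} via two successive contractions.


(ABC)_{22} = sum_m (AB)_{2m} C_{m2}. First compute row 2 of AB.
(AB)_{21} = 5*-1 + -3*1 = -8
(AB)_{22} = 5*-2 + -3*-4 = 2
Now contract with column 2 of C:
(AB)_{21} * C_{12} = -8 * -3 = 24
(AB)_{22} * C_{22} = 2 * -4 = -8
(ABC)_{22} = 24 + -8 = 16

16


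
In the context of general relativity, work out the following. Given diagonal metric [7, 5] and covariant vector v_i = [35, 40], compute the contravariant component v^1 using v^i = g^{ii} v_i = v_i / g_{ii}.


To raise an index with a diagonal metric: v^i = v_i / g_{ii}.
For index 1: v_1 = 35, g_{11} = 7
v^1 = 35 / 7 = 5

5


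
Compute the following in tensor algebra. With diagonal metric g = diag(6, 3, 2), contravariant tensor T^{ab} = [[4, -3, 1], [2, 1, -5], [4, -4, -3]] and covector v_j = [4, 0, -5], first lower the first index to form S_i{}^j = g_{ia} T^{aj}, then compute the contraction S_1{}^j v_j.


Step 1: lower the first index. For a diagonal metric, g_{ia} T^{aj} = g_{ii} T^{ij} (no sum on i).
g_{11} = 6
S_1{}^1 = 6 * T^{11} = 6 * 4 = 24
S_1{}^2 = 6 * T^{12} = 6 * -3 = -18
S_1{}^3 = 6 * T^{13} = 6 * 1 = 6
Step 2: contract S_1{}^j with v_j.
S_1{}^1 * v_1 = 24 * 4 = 96
S_1{}^2 * v_2 = -18 * 0 = 0
S_1{}^3 * v_3 = 6 * -5 = -30
Result = 96 + 0 + -30 = 66

66


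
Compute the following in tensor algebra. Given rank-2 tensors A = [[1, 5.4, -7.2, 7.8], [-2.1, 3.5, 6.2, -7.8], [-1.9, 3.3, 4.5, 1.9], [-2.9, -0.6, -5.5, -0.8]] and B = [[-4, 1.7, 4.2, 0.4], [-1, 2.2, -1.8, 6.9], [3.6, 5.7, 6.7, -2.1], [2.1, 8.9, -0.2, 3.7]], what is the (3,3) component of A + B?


Tensor addition is component-wise: (A + B)_{ij} = A_{ij} + B_{ij}.
A_{33} = 4.5
B_{33} = 6.7
(A + B)_{33} = 4.5 + 6.7 = 11.2

11.2


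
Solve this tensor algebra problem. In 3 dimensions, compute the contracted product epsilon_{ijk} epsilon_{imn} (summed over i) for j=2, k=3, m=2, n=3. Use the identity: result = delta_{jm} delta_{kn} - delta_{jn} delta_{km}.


Using the identity: epsilon_{ijk} epsilon_{imn} = delta_{jm} delta_{kn} - delta_{jn} delta_{km}.
delta_{22} = 1
delta_{33} = 1
delta_{23} = 0
delta_{32} = 0
Result = 1 * 1 - 0 * 0 = 1 - 0 = 1

1


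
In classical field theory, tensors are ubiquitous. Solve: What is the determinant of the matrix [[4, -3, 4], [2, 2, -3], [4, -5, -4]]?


Expanding along the first row, det(A) = a11*M_11 - a12*M_12 + a13*M_13, where M_1j is the (1,j) minor.
Minor M_11 = 2*-4 - -3*-5 = -23
Minor M_12 = 2*-4 - -3*4 = 4
Minor M_13 = 2*-5 - 2*4 = -18
det = 4*(-23) - -3*(4) + 4*(-18)
    = -92 - -12 + -72
    = -152

-152


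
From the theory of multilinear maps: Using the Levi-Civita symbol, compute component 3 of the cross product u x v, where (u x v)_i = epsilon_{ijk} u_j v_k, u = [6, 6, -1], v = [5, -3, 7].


(u x v)_3 = sum_{j,k} epsilon_{3jk} u_j v_k. Only permutations of (1,2,3) contribute; the two non-zero terms are:
eps_{312} u_1 v_2 = 1 * 6 * -3 = -18
eps_{321} u_2 v_1 = -1 * 6 * 5 = -30
(u x v)_3 = -48

-48


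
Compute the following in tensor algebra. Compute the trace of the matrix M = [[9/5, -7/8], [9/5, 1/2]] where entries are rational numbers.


The trace is the sum of diagonal entries.
Diagonal: M[1,1] = 9/5, M[2,2] = 1/2
Tr(M) = 9/5 + 1/2
Computing step by step:
After adding M[1,1]: 9/5
After adding M[2,2]: 23/10
Tr(M) = 23/10

23/10


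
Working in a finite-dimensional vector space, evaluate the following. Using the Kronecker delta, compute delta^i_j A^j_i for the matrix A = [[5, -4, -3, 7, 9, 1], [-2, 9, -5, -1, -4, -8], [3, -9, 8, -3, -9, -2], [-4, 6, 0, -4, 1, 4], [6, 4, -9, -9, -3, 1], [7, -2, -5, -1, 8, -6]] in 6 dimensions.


The contraction (trace) of a rank-2 tensor is the sum of its diagonal elements.
Diagonal entries: A[1,1] = 5, A[2,2] = 9, A[3,3] = 8, A[4,4] = -4, A[5,5] = -3, A[6,6] = -6
Tr(A) = 5 + 9 + 8 + -4 + -3 + -6 = 9

9


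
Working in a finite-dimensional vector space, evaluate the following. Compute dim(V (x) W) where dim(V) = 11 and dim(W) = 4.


The dimension of a tensor product is the product of dimensions.
dim(V) = 11, dim(W) = 4
dim(V (x) W) = 11 * 4 = 44

44


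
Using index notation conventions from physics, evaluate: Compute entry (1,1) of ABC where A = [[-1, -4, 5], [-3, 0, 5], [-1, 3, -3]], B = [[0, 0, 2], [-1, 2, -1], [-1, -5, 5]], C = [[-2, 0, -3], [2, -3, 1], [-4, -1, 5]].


(ABC)_{11} = sum_m (AB)_{1m} C_{m1}. First compute row 1 of AB.
(AB)_{11} = -1*0 + -4*-1 + 5*-1 = -1
(AB)_{12} = -1*0 + -4*2 + 5*-5 = -33
(AB)_{13} = -1*2 + -4*-1 + 5*5 = 27
Now contract with column 1 of C:
(AB)_{11} * C_{11} = -1 * -2 = 2
(AB)_{12} * C_{21} = -33 * 2 = -66
(AB)_{13} * C_{31} = 27 * -4 = -108
(ABC)_{11} = 2 + -66 + -108 = -172

-172


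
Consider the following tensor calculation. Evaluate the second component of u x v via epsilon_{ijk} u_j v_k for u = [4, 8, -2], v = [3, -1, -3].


(u x v)_2 = sum_{j,k} epsilon_{2jk} u_j v_k. Only permutations of (1,2,3) contribute; the two non-zero terms are:
eps_{213} u_1 v_3 = -1 * 4 * -3 = 12
eps_{231} u_3 v_1 = 1 * -2 * 3 = -6
(u x v)_2 = 6

6


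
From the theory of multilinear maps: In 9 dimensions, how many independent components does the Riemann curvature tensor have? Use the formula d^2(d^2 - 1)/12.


The Riemann tensor in d dimensions has d^2(d^2 - 1)/12 independent components.
d = 9, so d^2 = 81
d^2 - 1 = 80
d^2(d^2 - 1) = 81 * 80 = 6480
Divide by 12: 6480 / 12 = 540

540


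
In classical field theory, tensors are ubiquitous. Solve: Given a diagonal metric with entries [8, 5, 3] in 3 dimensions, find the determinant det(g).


For a diagonal metric, the determinant is the product of diagonal entries.
Diagonal entries: 8, 5, 3
det(g) = 8 * 5 * 3 = 120

120


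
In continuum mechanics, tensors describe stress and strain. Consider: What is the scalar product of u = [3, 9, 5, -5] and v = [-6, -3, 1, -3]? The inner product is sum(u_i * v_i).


The inner product u . v = sum of u_i * v_i.
Term-by-term: 3 * -6, 9 * -3, 5 * 1, -5 * -3
Products: -18, -27, 5, 15
Sum = -18 + -27 + 5 + 15 = -25

-25


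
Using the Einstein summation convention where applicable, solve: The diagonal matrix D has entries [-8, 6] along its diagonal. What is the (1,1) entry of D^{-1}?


For a diagonal matrix, the inverse has entries (D^{-1})_{ii} = 1/d_{ii}.
The diagonal entries are: d_{11} = -8, d_{22} = 6
We need (D^{-1})_{11} = 1/d_{11} = 1/-8 = -1/8

-1/8


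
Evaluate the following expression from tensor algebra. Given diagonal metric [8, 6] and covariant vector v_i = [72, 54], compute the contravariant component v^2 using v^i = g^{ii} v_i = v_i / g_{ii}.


To raise an index with a diagonal metric: v^i = v_i / g_{ii}.
For index 2: v_2 = 54, g_{22} = 6
v^2 = 54 / 6 = 9

9


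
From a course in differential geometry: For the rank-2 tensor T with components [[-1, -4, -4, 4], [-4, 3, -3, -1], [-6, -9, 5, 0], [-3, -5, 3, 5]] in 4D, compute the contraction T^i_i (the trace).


The contraction (trace) of a rank-2 tensor is the sum of its diagonal elements.
Diagonal entries: A[1,1] = -1, A[2,2] = 3, A[3,3] = 5, A[4,4] = 5
Tr(A) = -1 + 3 + 5 + 5 = 12

12


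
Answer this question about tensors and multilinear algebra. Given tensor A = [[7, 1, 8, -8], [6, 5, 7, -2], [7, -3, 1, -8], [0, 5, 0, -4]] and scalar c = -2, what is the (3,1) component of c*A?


Scalar multiplication: (cA)_{ij} = c * A_{ij}.
c = -2
A_{31} = 7
(cA)_{31} = -2 * 7 = -14

-14


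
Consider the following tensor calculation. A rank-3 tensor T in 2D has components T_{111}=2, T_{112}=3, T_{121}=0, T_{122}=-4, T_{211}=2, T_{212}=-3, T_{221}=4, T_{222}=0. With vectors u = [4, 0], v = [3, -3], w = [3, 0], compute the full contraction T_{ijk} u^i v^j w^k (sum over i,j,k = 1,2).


S = sum over i,j,k of T_{ijk} u_i v_j w_k. Expanding all 8 terms:
T_{111}*u_1*v_1*w_1 = 2*4*3*3 = 72  (running total: 72)
T_{112}*u_1*v_1*w_2 = 3*4*3*0 = 0  (running total: 72)
T_{121}*u_1*v_2*w_1 = 0*4*-3*3 = 0  (running total: 72)
T_{122}*u_1*v_2*w_2 = -4*4*-3*0 = 0  (running total: 72)
T_{211}*u_2*v_1*w_1 = 2*0*3*3 = 0  (running total: 72)
T_{212}*u_2*v_1*w_2 = -3*0*3*0 = 0  (running total: 72)
T_{221}*u_2*v_2*w_1 = 4*0*-3*3 = 0  (running total: 72)
T_{222}*u_2*v_2*w_2 = 0*0*-3*0 = 0  (running total: 72)
S = 72

72


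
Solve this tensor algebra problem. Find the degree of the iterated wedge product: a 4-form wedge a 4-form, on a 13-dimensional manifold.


The degree of a wedge product is the sum of the degrees of the individual forms.
Degrees: 4, 4
Total degree = 4 + 4 = 8

8


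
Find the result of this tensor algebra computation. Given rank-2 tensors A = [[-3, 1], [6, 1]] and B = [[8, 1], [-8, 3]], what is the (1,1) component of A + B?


Tensor addition is component-wise: (A + B)_{ij} = A_{ij} + B_{ij}.
A_{11} = -3
B_{11} = 8
(A + B)_{11} = -3 + 8 = 5

5


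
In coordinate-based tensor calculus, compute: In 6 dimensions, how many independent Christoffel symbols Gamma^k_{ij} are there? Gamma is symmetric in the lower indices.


Christoffel symbols Gamma^k_{ij} are symmetric in i,j, so there are d * d(d+1)/2 independent symbols.
d = 6
d(d+1)/2 = 6 * 7 / 2 = 21
Total = 6 * 21 = 126

126


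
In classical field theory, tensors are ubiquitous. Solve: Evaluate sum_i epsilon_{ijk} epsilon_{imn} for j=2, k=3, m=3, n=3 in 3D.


Using the identity: epsilon_{ijk} epsilon_{imn} = delta_{jm} delta_{kn} - delta_{jn} delta_{km}.
delta_{23} = 0
delta_{33} = 1
delta_{23} = 0
delta_{33} = 1
Result = 0 * 1 - 0 * 1 = 0 - 0 = 0

0


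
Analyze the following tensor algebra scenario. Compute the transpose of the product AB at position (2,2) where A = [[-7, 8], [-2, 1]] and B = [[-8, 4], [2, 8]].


(AB)^T_{ij} = (AB)_{ji} = sum_k A_{jk} B_{ki}.
For i=2, j=2 we need (AB)_{22}:
A_{21} * B_{12} = -2 * 4 = -8
A_{22} * B_{22} = 1 * 8 = 8
Sum = -8 + 8 = 0

0


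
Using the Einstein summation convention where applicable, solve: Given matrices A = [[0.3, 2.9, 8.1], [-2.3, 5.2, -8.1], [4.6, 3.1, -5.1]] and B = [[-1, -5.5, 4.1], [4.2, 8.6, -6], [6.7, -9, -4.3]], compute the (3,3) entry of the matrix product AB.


(AB)_{ij} = sum_k A_{ik} B_{kj}.
For i=3, j=3:
A_{31} * B_{13} = 4.6 * 4.1 = 18.86
A_{32} * B_{23} = 3.1 * -6 = -18.6
A_{33} * B_{33} = -5.1 * -4.3 = 21.93
Sum = 18.86 + -18.6 + 21.93 = 22.19

22.19


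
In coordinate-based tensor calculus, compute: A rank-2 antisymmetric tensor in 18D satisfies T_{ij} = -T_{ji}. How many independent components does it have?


An antisymmetric rank-2 tensor satisfies A_{ij} = -A_{ji}, so diagonal entries are zero.
The independent components are the upper-triangular entries: C(n, 2) = n(n-1)/2.
n = 18
C(18, 2) = 18 * 17 / 2 = 306 / 2 = 153

153


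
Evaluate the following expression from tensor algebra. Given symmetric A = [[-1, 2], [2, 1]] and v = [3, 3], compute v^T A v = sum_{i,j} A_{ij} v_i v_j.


First compute Av:
(Av)_1 = -1*3 + 2*3 = 3
(Av)_2 = 2*3 + 1*3 = 9
Av = [3, 9]
Then v^T (Av) = 3*3 + 3*9
= 9 + 27 = 36

36


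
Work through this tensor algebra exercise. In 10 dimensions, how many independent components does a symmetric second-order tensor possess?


A symmetric rank-2 tensor in d dimensions has d(d+1)/2 independent components.
d = 10
d(d+1)/2 = 10 * 11 / 2 = 110 / 2 = 55

55


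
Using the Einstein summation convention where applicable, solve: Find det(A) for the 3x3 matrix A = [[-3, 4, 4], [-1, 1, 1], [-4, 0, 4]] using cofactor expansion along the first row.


Expanding along the first row, det(A) = a11*M_11 - a12*M_12 + a13*M_13, where M_1j is the (1,j) minor.
Minor M_11 = 1*4 - 1*0 = 4
Minor M_12 = -1*4 - 1*-4 = 0
Minor M_13 = -1*0 - 1*-4 = 4
det = -3*(4) - 4*(0) + 4*(4)
    = -12 - 0 + 16
    = 4

4


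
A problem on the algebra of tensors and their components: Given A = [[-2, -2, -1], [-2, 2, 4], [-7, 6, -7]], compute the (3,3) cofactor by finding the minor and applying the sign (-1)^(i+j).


To find cofactor C_{33}, delete row 3 and column 3.
The resulting 2x2 submatrix is: [[-2, -2], [-2, 2]]
Minor M_{33} = -2*2 - -2*-2
  = -4 - 4 = -8
Sign = (-1)^(3+3) = (-1)^6 = 1
Cofactor C_{33} = 1 * -8 = -8

-8


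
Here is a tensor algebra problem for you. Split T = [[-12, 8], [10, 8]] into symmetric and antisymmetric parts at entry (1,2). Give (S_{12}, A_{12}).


T_{12} = 8
T_{21} = 10
S_{12} = (8 + 10)/2 = 18/2 = 9
A_{12} = (8 - 10)/2 = -2/2 = -1
Check: S + A = 9 + -1 = 8 = T_{12}.

(9, -1)


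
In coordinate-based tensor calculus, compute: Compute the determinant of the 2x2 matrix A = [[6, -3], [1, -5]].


For a 2x2 matrix [[a, b], [c, d]], det = a*d - b*c.
a = 6, b = -3, c = 1, d = -5
a*d = 6 * -5 = -30
b*c = -3 * 1 = -3
det = -30 - -3 = -27

-27


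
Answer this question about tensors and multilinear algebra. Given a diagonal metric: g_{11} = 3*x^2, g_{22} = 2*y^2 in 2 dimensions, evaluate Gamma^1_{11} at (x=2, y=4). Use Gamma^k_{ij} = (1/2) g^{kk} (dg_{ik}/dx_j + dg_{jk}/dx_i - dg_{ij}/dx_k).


For a diagonal metric, Gamma^k_{ij} = (1/2) g^{kk} (dg_{ik}/dx_j + dg_{jk}/dx_i - dg_{ij}/dx_k).
The metric is diagonal, so g_{ab} = 0 for a != b.
At the given point: g_{11} = 12, g_{22} = 32
g^{11} = 1/12
dg_{11}/dx_1 = dg_{11}/dx_1 = 12
dg_{11}/dx_1 = dg_{11}/dx_1 = 12
dg_{11}/dx_1 = dg_{11}/dx_1 = 12
Numerator = 12 + 12 - 12 = 12
Gamma^1_{11} = 12 / (2 * 12) = 1/2

1/2


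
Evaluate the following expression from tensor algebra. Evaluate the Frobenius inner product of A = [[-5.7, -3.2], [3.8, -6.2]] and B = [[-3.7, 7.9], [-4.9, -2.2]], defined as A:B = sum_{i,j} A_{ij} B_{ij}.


A:B = sum over all i,j of A_{ij} * B_{ij}.
Row 1: -5.7*-3.7=21.09, -3.2*7.9=-25.28 => row sum = -4.19
Row 2: 3.8*-4.9=-18.62, -6.2*-2.2=13.64 => row sum = -4.98
Total = -4.19 + -4.98 = -9.17

-9.17


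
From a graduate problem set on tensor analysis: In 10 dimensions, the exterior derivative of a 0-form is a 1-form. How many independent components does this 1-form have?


The exterior derivative of a p-form is a (p+1)-form.
Its number of independent components is C(n, p+1).
n = 10, p+1 = 1
C(10, 1) = 10

10


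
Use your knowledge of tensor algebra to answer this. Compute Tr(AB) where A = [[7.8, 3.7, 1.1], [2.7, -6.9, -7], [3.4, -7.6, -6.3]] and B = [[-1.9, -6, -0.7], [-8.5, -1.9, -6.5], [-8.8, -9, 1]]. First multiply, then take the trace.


Tr(AB) = sum_i (AB)_{ii} where (AB)_{ii} = sum_k A_{ik} B_{ki}.
(AB)_{11} = 7.8*-1.9 + 3.7*-8.5 + 1.1*-8.8 = -55.95
(AB)_{22} = 2.7*-6 + -6.9*-1.9 + -7*-9 = 59.91
(AB)_{33} = 3.4*-0.7 + -7.6*-6.5 + -6.3*1 = 40.72
Tr(AB) = -55.95 + 59.91 + 40.72 = 44.68

44.68


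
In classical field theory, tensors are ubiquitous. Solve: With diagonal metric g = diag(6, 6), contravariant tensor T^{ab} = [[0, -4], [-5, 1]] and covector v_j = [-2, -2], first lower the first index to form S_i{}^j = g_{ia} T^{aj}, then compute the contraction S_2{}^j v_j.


Step 1: lower the first index. For a diagonal metric, g_{ia} T^{aj} = g_{ii} T^{ij} (no sum on i).
g_{22} = 6
S_2{}^1 = 6 * T^{21} = 6 * -5 = -30
S_2{}^2 = 6 * T^{22} = 6 * 1 = 6
Step 2: contract S_2{}^j with v_j.
S_2{}^1 * v_1 = -30 * -2 = 60
S_2{}^2 * v_2 = 6 * -2 = -12
Result = 60 + -12 = 48

48


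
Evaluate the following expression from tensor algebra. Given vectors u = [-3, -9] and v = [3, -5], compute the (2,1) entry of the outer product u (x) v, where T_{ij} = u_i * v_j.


The outer product entry T_{ij} = u_i * v_j.
We need i=2, j=1.
u_2 = -9, v_1 = 3
T_{2,1} = -9 * 3 = -27

-27


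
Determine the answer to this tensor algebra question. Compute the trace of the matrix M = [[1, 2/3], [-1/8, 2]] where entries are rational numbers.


The trace is the sum of diagonal entries.
Diagonal: M[1,1] = 1, M[2,2] = 2
Tr(M) = 1 + 2
Computing step by step:
After adding M[1,1]: 1
After adding M[2,2]: 3
Tr(M) = 3

3


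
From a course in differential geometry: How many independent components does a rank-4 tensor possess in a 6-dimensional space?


The number of components of a rank-r tensor in d dimensions is d^r.
Here d = 6 and r = 4.
6^4 = 1296

1296


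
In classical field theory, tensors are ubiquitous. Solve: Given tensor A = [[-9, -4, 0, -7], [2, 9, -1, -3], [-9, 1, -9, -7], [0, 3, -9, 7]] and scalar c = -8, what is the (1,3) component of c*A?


Scalar multiplication: (cA)_{ij} = c * A_{ij}.
c = -8
A_{13} = 0
(cA)_{13} = -8 * 0 = 0

0


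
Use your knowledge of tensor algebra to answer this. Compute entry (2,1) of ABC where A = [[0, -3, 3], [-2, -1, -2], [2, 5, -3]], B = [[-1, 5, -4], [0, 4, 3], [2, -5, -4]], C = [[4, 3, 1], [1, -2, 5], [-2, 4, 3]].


(ABC)_{21} = sum_m (AB)_{2m} C_{m1}. First compute row 2 of AB.
(AB)_{21} = -2*-1 + -1*0 + -2*2 = -2
(AB)_{22} = -2*5 + -1*4 + -2*-5 = -4
(AB)_{23} = -2*-4 + -1*3 + -2*-4 = 13
Now contract with column 1 of C:
(AB)_{21} * C_{11} = -2 * 4 = -8
(AB)_{22} * C_{21} = -4 * 1 = -4
(AB)_{23} * C_{31} = 13 * -2 = -26
(ABC)_{21} = -8 + -4 + -26 = -38

-38


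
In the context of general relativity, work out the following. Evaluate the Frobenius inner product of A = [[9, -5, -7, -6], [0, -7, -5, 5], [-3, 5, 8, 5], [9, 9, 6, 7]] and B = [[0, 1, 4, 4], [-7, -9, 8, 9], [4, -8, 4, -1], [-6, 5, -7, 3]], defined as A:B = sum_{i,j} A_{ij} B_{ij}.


A:B = sum over all i,j of A_{ij} * B_{ij}.
Row 1: 9*0=0, -5*1=-5, -7*4=-28, -6*4=-24 => row sum = -57
Row 2: 0*-7=0, -7*-9=63, -5*8=-40, 5*9=45 => row sum = 68
Row 3: -3*4=-12, 5*-8=-40, 8*4=32, 5*-1=-5 => row sum = -25
Row 4: 9*-6=-54, 9*5=45, 6*-7=-42, 7*3=21 => row sum = -30
Total = -57 + 68 + -25 + -30 = -44

-44


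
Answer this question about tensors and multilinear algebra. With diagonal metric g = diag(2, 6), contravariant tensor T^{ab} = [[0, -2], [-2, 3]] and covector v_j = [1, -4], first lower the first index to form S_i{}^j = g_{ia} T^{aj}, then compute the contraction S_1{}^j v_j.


Step 1: lower the first index. For a diagonal metric, g_{ia} T^{aj} = g_{ii} T^{ij} (no sum on i).
g_{11} = 2
S_1{}^1 = 2 * T^{11} = 2 * 0 = 0
S_1{}^2 = 2 * T^{12} = 2 * -2 = -4
Step 2: contract S_1{}^j with v_j.
S_1{}^1 * v_1 = 0 * 1 = 0
S_1{}^2 * v_2 = -4 * -4 = 16
Result = 0 + 16 = 16

16


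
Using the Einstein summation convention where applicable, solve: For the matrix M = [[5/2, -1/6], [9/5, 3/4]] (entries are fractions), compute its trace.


The trace is the sum of diagonal entries.
Diagonal: M[1,1] = 5/2, M[2,2] = 3/4
Tr(M) = 5/2 + 3/4
Computing step by step:
After adding M[1,1]: 5/2
After adding M[2,2]: 13/4
Tr(M) = 13/4

13/4


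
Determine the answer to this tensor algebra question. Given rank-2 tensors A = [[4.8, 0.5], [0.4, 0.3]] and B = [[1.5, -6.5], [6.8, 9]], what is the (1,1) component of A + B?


Tensor addition is component-wise: (A + B)_{ij} = A_{ij} + B_{ij}.
A_{11} = 4.8
B_{11} = 1.5
(A + B)_{11} = 4.8 + 1.5 = 6.3

6.3


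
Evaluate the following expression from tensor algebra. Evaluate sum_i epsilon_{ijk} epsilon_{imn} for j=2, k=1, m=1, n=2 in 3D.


Using the identity: epsilon_{ijk} epsilon_{imn} = delta_{jm} delta_{kn} - delta_{jn} delta_{km}.
delta_{21} = 0
delta_{12} = 0
delta_{22} = 1
delta_{11} = 1
Result = 0 * 0 - 1 * 1 = 0 - 1 = -1

-1


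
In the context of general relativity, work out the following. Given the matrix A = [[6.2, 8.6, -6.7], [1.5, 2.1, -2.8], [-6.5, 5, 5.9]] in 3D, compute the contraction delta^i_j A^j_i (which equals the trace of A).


The contraction (trace) of a rank-2 tensor is the sum of its diagonal elements.
Diagonal entries: A[1,1] = 6.2, A[2,2] = 2.1, A[3,3] = 5.9
Tr(A) = 6.2 + 2.1 + 5.9 = 14.2

14.2


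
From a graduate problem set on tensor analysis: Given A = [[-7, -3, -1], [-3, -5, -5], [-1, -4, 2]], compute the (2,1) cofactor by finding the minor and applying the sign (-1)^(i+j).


To find cofactor C_{21}, delete row 2 and column 1.
The resulting 2x2 submatrix is: [[-3, -1], [-4, 2]]
Minor M_{21} = -3*2 - -1*-4
  = -6 - 4 = -10
Sign = (-1)^(2+1) = (-1)^3 = -1
Cofactor C_{21} = -1 * -10 = 10

10


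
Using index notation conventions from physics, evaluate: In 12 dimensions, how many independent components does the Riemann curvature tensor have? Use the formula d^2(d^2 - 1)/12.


The Riemann tensor in d dimensions has d^2(d^2 - 1)/12 independent components.
d = 12, so d^2 = 144
d^2 - 1 = 143
d^2(d^2 - 1) = 144 * 143 = 20592
Divide by 12: 20592 / 12 = 1716

1716


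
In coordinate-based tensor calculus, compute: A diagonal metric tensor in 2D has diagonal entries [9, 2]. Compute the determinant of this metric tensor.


For a diagonal metric, the determinant is the product of diagonal entries.
Diagonal entries: 9, 2
det(g) = 9 * 2 = 18

18


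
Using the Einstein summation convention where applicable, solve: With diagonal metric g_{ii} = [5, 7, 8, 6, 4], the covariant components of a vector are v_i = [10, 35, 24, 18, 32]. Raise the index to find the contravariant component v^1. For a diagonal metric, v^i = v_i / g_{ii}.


To raise an index with a diagonal metric: v^i = v_i / g_{ii}.
For index 1: v_1 = 10, g_{11} = 5
v^1 = 10 / 5 = 2

2


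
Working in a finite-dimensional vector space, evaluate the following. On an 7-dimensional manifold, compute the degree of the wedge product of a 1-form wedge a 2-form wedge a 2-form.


The degree of a wedge product is the sum of the degrees of the individual forms.
Degrees: 1, 2, 2
Total degree = 1 + 2 + 2 = 5

5


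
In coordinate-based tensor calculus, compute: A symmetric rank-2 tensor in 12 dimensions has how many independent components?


A symmetric rank-2 tensor in d dimensions has d(d+1)/2 independent components.
d = 12
d(d+1)/2 = 12 * 13 / 2 = 156 / 2 = 78

78


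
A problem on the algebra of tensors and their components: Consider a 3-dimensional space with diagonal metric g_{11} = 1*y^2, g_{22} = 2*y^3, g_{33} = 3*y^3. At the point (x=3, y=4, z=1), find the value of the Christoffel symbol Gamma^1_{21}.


For a diagonal metric, Gamma^k_{ij} = (1/2) g^{kk} (dg_{ik}/dx_j + dg_{jk}/dx_i - dg_{ij}/dx_k).
The metric is diagonal, so g_{ab} = 0 for a != b.
At the given point: g_{11} = 16, g_{22} = 128, g_{33} = 192
g^{11} = 1/16
dg_{21}/dx_1 = 0 (off-diagonal)
dg_{11}/dx_2 = dg_{11}/dx_2 = 8
dg_{21}/dx_1 = 0 (off-diagonal)
Numerator = 0 + 8 - 0 = 8
Gamma^1_{21} = 8 / (2 * 16) = 1/4

1/4


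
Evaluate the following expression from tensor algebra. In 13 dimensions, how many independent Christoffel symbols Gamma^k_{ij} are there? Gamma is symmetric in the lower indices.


Christoffel symbols Gamma^k_{ij} are symmetric in i,j, so there are d * d(d+1)/2 independent symbols.
d = 13
d(d+1)/2 = 13 * 14 / 2 = 91
Total = 13 * 91 = 1183

1183


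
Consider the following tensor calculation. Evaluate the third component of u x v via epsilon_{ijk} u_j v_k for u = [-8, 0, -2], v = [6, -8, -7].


(u x v)_3 = sum_{j,k} epsilon_{3jk} u_j v_k. Only permutations of (1,2,3) contribute; the two non-zero terms are:
eps_{312} u_1 v_2 = 1 * -8 * -8 = 64
eps_{321} u_2 v_1 = -1 * 0 * 6 = 0
(u x v)_3 = 64

64


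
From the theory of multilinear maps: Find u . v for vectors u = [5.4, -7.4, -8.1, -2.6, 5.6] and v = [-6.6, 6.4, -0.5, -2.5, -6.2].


The inner product u . v = sum of u_i * v_i.
Term-by-term: 5.4 * -6.6, -7.4 * 6.4, -8.1 * -0.5, -2.6 * -2.5, 5.6 * -6.2
Products: -35.64, -47.36, 4.05, 6.5, -34.72
Sum = -35.64 + -47.36 + 4.05 + 6.5 + -34.72 = -107.17

-107.17


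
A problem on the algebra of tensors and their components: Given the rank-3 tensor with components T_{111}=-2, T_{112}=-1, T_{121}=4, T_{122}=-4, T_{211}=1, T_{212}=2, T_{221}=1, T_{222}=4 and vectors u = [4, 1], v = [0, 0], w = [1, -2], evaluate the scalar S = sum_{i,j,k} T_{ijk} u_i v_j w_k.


S = sum over i,j,k of T_{ijk} u_i v_j w_k. Expanding all 8 terms:
T_{111}*u_1*v_1*w_1 = -2*4*0*1 = 0  (running total: 0)
T_{112}*u_1*v_1*w_2 = -1*4*0*-2 = 0  (running total: 0)
T_{121}*u_1*v_2*w_1 = 4*4*0*1 = 0  (running total: 0)
T_{122}*u_1*v_2*w_2 = -4*4*0*-2 = 0  (running total: 0)
T_{211}*u_2*v_1*w_1 = 1*1*0*1 = 0  (running total: 0)
T_{212}*u_2*v_1*w_2 = 2*1*0*-2 = 0  (running total: 0)
T_{221}*u_2*v_2*w_1 = 1*1*0*1 = 0  (running total: 0)
T_{222}*u_2*v_2*w_2 = 4*1*0*-2 = 0  (running total: 0)
S = 0

0


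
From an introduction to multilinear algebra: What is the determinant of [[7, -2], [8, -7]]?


For a 2x2 matrix [[a, b], [c, d]], det = a*d - b*c.
a = 7, b = -2, c = 8, d = -7
a*d = 7 * -7 = -49
b*c = -2 * 8 = -16
det = -49 - -16 = -33

-33


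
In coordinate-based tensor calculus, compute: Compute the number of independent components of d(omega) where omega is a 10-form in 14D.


The exterior derivative of a p-form is a (p+1)-form.
Its number of independent components is C(n, p+1).
n = 14, p+1 = 11
C(14, 11) = 364

364


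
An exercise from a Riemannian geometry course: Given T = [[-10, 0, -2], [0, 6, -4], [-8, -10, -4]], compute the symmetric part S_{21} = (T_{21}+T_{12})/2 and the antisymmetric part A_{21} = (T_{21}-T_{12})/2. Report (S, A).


T_{21} = 0
T_{12} = 0
S_{21} = (0 + 0)/2 = 0/2 = 0
A_{21} = (0 - 0)/2 = 0/2 = 0
Check: S + A = 0 + 0 = 0 = T_{21}.

(0, 0)


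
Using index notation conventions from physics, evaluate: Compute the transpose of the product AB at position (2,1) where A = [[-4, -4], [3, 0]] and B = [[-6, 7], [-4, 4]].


(AB)^T_{ij} = (AB)_{ji} = sum_k A_{jk} B_{ki}.
For i=2, j=1 we need (AB)_{12}:
A_{11} * B_{12} = -4 * 7 = -28
A_{12} * B_{22} = -4 * 4 = -16
Sum = -28 + -16 = -44

-44


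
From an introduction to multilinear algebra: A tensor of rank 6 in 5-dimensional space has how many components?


The number of components of a rank-r tensor in d dimensions is d^r.
Here d = 5 and r = 6.
5^6 = 15625

15625


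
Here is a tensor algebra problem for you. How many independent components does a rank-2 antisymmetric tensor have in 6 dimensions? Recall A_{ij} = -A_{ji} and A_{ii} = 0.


An antisymmetric rank-2 tensor satisfies A_{ij} = -A_{ji}, so diagonal entries are zero.
The independent components are the upper-triangular entries: C(n, 2) = n(n-1)/2.
n = 6
C(6, 2) = 6 * 5 / 2 = 30 / 2 = 15

15


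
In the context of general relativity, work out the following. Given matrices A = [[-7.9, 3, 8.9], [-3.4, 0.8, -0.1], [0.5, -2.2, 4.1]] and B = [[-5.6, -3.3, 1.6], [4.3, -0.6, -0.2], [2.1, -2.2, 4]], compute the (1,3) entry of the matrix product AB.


(AB)_{ij} = sum_k A_{ik} B_{kj}.
For i=1, j=3:
A_{11} * B_{13} = -7.9 * 1.6 = -12.64
A_{12} * B_{23} = 3 * -0.2 = -0.6
A_{13} * B_{33} = 8.9 * 4 = 35.6
Sum = -12.64 + -0.6 + 35.6 = 22.36

22.36


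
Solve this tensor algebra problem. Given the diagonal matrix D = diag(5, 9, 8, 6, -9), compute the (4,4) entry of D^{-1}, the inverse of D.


For a diagonal matrix, the inverse has entries (D^{-1})_{ii} = 1/d_{ii}.
The diagonal entries are: d_{11} = 5, d_{22} = 9, d_{33} = 8, d_{44} = 6, d_{55} = -9
We need (D^{-1})_{44} = 1/d_{44} = 1/6 = 1/6

1/6


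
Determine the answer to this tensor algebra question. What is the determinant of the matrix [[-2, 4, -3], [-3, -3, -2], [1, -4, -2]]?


Expanding along the first row, det(A) = a11*M_11 - a12*M_12 + a13*M_13, where M_1j is the (1,j) minor.
Minor M_11 = -3*-2 - -2*-4 = -2
Minor M_12 = -3*-2 - -2*1 = 8
Minor M_13 = -3*-4 - -3*1 = 15
det = -2*(-2) - 4*(8) + -3*(15)
    = 4 - 32 + -45
    = -73

-73


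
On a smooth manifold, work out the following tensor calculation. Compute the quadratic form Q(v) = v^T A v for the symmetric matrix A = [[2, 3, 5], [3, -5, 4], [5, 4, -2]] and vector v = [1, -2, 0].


First compute Av:
(Av)_1 = 2*1 + 3*-2 + 5*0 = -4
(Av)_2 = 3*1 + -5*-2 + 4*0 = 13
(Av)_3 = 5*1 + 4*-2 + -2*0 = -3
Av = [-4, 13, -3]
Then v^T (Av) = 1*-4 + -2*13 + 0*-3
= -4 + -26 + 0 = -30

-30


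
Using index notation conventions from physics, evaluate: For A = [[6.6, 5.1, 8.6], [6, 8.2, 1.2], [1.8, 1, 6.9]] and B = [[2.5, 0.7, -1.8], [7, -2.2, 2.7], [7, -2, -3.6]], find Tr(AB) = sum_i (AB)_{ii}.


Tr(AB) = sum_i (AB)_{ii} where (AB)_{ii} = sum_k A_{ik} B_{ki}.
(AB)_{11} = 6.6*2.5 + 5.1*7 + 8.6*7 = 112.4
(AB)_{22} = 6*0.7 + 8.2*-2.2 + 1.2*-2 = -16.24
(AB)_{33} = 1.8*-1.8 + 1*2.7 + 6.9*-3.6 = -25.38
Tr(AB) = 112.4 + -16.24 + -25.38 = 70.78

70.78


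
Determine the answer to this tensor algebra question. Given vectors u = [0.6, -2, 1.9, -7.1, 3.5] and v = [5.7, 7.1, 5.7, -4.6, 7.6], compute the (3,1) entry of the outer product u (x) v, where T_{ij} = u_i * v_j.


The outer product entry T_{ij} = u_i * v_j.
We need i=3, j=1.
u_3 = 1.9, v_1 = 5.7
T_{3,1} = 1.9 * 5.7 = 10.83

10.83


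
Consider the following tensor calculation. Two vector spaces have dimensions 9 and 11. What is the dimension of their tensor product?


The dimension of a tensor product is the product of dimensions.
dim(V) = 9, dim(W) = 11
dim(V (x) W) = 9 * 11 = 99

99


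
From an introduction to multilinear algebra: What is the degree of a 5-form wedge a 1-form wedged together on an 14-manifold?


The degree of a wedge product is the sum of the degrees of the individual forms.
Degrees: 5, 1
Total degree = 5 + 1 = 6

6


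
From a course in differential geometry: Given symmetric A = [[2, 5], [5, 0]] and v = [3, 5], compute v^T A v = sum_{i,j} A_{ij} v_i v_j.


First compute Av:
(Av)_1 = 2*3 + 5*5 = 31
(Av)_2 = 5*3 + 0*5 = 15
Av = [31, 15]
Then v^T (Av) = 3*31 + 5*15
= 93 + 75 = 168

168


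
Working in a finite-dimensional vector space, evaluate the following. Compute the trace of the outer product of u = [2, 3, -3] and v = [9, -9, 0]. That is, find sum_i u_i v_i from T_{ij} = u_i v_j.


The outer product gives T_{ij} = u_i v_j.
The trace (contraction) is Tr(T) = sum_i T_{ii} = sum_i u_i v_i.
Diagonal entries:
T_{11} = u_1 * v_1 = 2 * 9 = 18
T_{22} = u_2 * v_2 = 3 * -9 = -27
T_{33} = u_3 * v_3 = -3 * 0 = 0
Tr(T) = 18 + -27 + 0 = -9

-9


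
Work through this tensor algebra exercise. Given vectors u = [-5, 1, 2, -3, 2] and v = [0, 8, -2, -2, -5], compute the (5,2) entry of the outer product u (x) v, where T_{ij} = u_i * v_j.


The outer product entry T_{ij} = u_i * v_j.
We need i=5, j=2.
u_5 = 2, v_2 = 8
T_{5,2} = 2 * 8 = 16

16


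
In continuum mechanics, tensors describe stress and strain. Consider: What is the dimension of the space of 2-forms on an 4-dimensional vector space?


The dimension of the space of p-forms on an n-dimensional space is C(n, p).
n = 4, p = 2
C(4, 2) = 4! / (2! * 2!) = 6

6


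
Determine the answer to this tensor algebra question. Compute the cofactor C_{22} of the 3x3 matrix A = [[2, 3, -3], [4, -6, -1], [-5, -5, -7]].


To find cofactor C_{22}, delete row 2 and column 2.
The resulting 2x2 submatrix is: [[2, -3], [-5, -7]]
Minor M_{22} = 2*-7 - -3*-5
  = -14 - 15 = -29
Sign = (-1)^(2+2) = (-1)^4 = 1
Cofactor C_{22} = 1 * -29 = -29

-29


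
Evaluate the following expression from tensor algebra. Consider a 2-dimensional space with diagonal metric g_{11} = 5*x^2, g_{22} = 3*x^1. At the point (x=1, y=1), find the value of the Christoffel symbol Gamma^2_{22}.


For a diagonal metric, Gamma^k_{ij} = (1/2) g^{kk} (dg_{ik}/dx_j + dg_{jk}/dx_i - dg_{ij}/dx_k).
The metric is diagonal, so g_{ab} = 0 for a != b.
At the given point: g_{11} = 5, g_{22} = 3
g^{22} = 1/3
dg_{22}/dx_2 = dg_{22}/dx_2 = 0
dg_{22}/dx_2 = dg_{22}/dx_2 = 0
dg_{22}/dx_2 = dg_{22}/dx_2 = 0
Numerator = 0 + 0 - 0 = 0
Gamma^2_{22} = 0 / (2 * 3) = 0

0


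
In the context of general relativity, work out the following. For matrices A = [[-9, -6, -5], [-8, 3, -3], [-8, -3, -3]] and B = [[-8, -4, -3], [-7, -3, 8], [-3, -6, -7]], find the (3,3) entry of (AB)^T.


(AB)^T_{ij} = (AB)_{ji} = sum_k A_{jk} B_{ki}.
For i=3, j=3 we need (AB)_{33}:
A_{31} * B_{13} = -8 * -3 = 24
A_{32} * B_{23} = -3 * 8 = -24
A_{33} * B_{33} = -3 * -7 = 21
Sum = 24 + -24 + 21 = 21

21


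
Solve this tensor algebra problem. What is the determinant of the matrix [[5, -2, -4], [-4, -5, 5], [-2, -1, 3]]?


Expanding along the first row, det(A) = a11*M_11 - a12*M_12 + a13*M_13, where M_1j is the (1,j) minor.
Minor M_11 = -5*3 - 5*-1 = -10
Minor M_12 = -4*3 - 5*-2 = -2
Minor M_13 = -4*-1 - -5*-2 = -6
det = 5*(-10) - -2*(-2) + -4*(-6)
    = -50 - 4 + 24
    = -30

-30


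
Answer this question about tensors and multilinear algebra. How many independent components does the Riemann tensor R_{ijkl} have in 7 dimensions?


The Riemann tensor in d dimensions has d^2(d^2 - 1)/12 independent components.
d = 7, so d^2 = 49
d^2 - 1 = 48
d^2(d^2 - 1) = 49 * 48 = 2352
Divide by 12: 2352 / 12 = 196

196


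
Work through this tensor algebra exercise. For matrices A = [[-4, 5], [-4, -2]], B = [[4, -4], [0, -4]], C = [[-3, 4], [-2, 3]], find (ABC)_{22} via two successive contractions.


(ABC)_{22} = sum_m (AB)_{2m} C_{m2}. First compute row 2 of AB.
(AB)_{21} = -4*4 + -2*0 = -16
(AB)_{22} = -4*-4 + -2*-4 = 24
Now contract with column 2 of C:
(AB)_{21} * C_{12} = -16 * 4 = -64
(AB)_{22} * C_{22} = 24 * 3 = 72
(ABC)_{22} = -64 + 72 = 8

8


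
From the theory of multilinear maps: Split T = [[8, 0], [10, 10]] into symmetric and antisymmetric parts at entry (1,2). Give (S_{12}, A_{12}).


T_{12} = 0
T_{21} = 10
S_{12} = (0 + 10)/2 = 10/2 = 5
A_{12} = (0 - 10)/2 = -10/2 = -5
Check: S + A = 5 + -5 = 0 = T_{12}.

(5, -5)


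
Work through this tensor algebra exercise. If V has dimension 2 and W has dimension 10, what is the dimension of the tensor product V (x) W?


The dimension of a tensor product is the product of dimensions.
dim(V) = 2, dim(W) = 10
dim(V (x) W) = 2 * 10 = 20

20


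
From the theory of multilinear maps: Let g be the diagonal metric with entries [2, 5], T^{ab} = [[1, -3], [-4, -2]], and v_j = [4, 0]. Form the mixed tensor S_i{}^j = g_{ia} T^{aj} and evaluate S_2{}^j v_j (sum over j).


Step 1: lower the first index. For a diagonal metric, g_{ia} T^{aj} = g_{ii} T^{ij} (no sum on i).
g_{22} = 5
S_2{}^1 = 5 * T^{21} = 5 * -4 = -20
S_2{}^2 = 5 * T^{22} = 5 * -2 = -10
Step 2: contract S_2{}^j with v_j.
S_2{}^1 * v_1 = -20 * 4 = -80
S_2{}^2 * v_2 = -10 * 0 = 0
Result = -80 + 0 = -80

-80


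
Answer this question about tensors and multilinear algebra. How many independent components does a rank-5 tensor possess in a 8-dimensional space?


The number of components of a rank-r tensor in d dimensions is d^r.
Here d = 8 and r = 5.
8^5 = 32768

32768


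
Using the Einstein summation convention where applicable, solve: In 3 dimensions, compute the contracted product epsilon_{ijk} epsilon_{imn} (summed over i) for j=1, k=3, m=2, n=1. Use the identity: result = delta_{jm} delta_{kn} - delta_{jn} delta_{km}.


Using the identity: epsilon_{ijk} epsilon_{imn} = delta_{jm} delta_{kn} - delta_{jn} delta_{km}.
delta_{12} = 0
delta_{31} = 0
delta_{11} = 1
delta_{32} = 0
Result = 0 * 0 - 1 * 0 = 0 - 0 = 0

0


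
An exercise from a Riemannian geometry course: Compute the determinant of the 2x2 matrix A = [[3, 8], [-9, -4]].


For a 2x2 matrix [[a, b], [c, d]], det = a*d - b*c.
a = 3, b = 8, c = -9, d = -4
a*d = 3 * -4 = -12
b*c = 8 * -9 = -72
det = -12 - -72 = 60

60


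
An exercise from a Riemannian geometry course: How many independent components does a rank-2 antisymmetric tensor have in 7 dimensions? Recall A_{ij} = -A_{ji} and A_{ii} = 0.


An antisymmetric rank-2 tensor satisfies A_{ij} = -A_{ji}, so diagonal entries are zero.
The independent components are the upper-triangular entries: C(n, 2) = n(n-1)/2.
n = 7
C(7, 2) = 7 * 6 / 2 = 42 / 2 = 21

21


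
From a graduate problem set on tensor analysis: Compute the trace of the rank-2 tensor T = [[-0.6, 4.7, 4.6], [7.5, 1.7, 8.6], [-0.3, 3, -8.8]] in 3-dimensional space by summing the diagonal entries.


The contraction (trace) of a rank-2 tensor is the sum of its diagonal elements.
Diagonal entries: A[1,1] = -0.6, A[2,2] = 1.7, A[3,3] = -8.8
Tr(A) = -0.6 + 1.7 + -8.8 = -7.7

-7.7


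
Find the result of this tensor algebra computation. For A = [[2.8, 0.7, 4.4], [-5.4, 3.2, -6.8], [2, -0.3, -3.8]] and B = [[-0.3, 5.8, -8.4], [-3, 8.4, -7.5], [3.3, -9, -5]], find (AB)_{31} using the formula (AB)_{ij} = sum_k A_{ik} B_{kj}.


(AB)_{ij} = sum_k A_{ik} B_{kj}.
For i=3, j=1:
A_{31} * B_{11} = 2 * -0.3 = -0.6
A_{32} * B_{21} = -0.3 * -3 = 0.9
A_{33} * B_{31} = -3.8 * 3.3 = -12.54
Sum = -0.6 + 0.9 + -12.54 = -12.24

-12.24


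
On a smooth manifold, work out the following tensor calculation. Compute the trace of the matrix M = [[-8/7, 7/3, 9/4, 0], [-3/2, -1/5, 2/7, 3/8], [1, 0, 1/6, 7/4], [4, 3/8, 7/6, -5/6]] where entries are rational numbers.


The trace is the sum of diagonal entries.
Diagonal: M[1,1] = -8/7, M[2,2] = -1/5, M[3,3] = 1/6, M[4,4] = -5/6
Tr(M) = -8/7 + -1/5 + 1/6 + -5/6
Computing step by step:
After adding M[1,1]: -8/7
After adding M[2,2]: -47/35
After adding M[3,3]: -247/210
After adding M[4,4]: -211/105
Tr(M) = -211/105

-211/105


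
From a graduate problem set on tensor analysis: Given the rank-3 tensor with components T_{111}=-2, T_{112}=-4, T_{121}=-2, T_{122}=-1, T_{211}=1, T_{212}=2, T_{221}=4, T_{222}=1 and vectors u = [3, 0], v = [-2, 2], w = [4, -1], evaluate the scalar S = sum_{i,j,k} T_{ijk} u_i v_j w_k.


S = sum over i,j,k of T_{ijk} u_i v_j w_k. Expanding all 8 terms:
T_{111}*u_1*v_1*w_1 = -2*3*-2*4 = 48  (running total: 48)
T_{112}*u_1*v_1*w_2 = -4*3*-2*-1 = -24  (running total: 24)
T_{121}*u_1*v_2*w_1 = -2*3*2*4 = -48  (running total: -24)
T_{122}*u_1*v_2*w_2 = -1*3*2*-1 = 6  (running total: -18)
T_{211}*u_2*v_1*w_1 = 1*0*-2*4 = 0  (running total: -18)
T_{212}*u_2*v_1*w_2 = 2*0*-2*-1 = 0  (running total: -18)
T_{221}*u_2*v_2*w_1 = 4*0*2*4 = 0  (running total: -18)
T_{222}*u_2*v_2*w_2 = 1*0*2*-1 = 0  (running total: -18)
S = -18

-18


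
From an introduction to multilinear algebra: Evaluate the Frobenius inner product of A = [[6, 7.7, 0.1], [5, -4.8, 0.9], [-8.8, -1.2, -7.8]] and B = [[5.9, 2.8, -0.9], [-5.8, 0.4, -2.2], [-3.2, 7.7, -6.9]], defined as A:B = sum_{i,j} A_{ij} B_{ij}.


A:B = sum over all i,j of A_{ij} * B_{ij}.
Row 1: 6*5.9=35.4, 7.7*2.8=21.56, 0.1*-0.9=-0.09 => row sum = 56.87
Row 2: 5*-5.8=-29, -4.8*0.4=-1.92, 0.9*-2.2=-1.98 => row sum = -32.9
Row 3: -8.8*-3.2=28.16, -1.2*7.7=-9.24, -7.8*-6.9=53.82 => row sum = 72.74
Total = 56.87 + -32.9 + 72.74 = 96.71

96.71


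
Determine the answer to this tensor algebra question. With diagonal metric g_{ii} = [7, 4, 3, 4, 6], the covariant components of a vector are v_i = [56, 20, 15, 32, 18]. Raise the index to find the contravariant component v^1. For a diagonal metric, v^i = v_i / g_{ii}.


To raise an index with a diagonal metric: v^i = v_i / g_{ii}.
For index 1: v_1 = 56, g_{11} = 7
v^1 = 56 / 7 = 8

8


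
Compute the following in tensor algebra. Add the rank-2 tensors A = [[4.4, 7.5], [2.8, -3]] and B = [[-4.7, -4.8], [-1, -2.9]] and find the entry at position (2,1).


Tensor addition is component-wise: (A + B)_{ij} = A_{ij} + B_{ij}.
A_{21} = 2.8
B_{21} = -1
(A + B)_{21} = 2.8 + -1 = 1.8

1.8
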